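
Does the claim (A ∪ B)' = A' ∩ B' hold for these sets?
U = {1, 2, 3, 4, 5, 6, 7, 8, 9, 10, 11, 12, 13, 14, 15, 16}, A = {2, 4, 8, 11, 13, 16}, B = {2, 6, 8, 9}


LHS: A ∪ B = {2, 4, 6, 8, 9, 11, 13, 16}
(A ∪ B)' = U \ (A ∪ B) = {1, 3, 5, 7, 10, 12, 14, 15}
A' = {1, 3, 5, 6, 7, 9, 10, 12, 14, 15}, B' = {1, 3, 4, 5, 7, 10, 11, 12, 13, 14, 15, 16}
Claimed RHS: A' ∩ B' = {1, 3, 5, 7, 10, 12, 14, 15}
Identity is VALID: LHS = RHS = {1, 3, 5, 7, 10, 12, 14, 15} ✓

Identity is valid. (A ∪ B)' = A' ∩ B' = {1, 3, 5, 7, 10, 12, 14, 15}


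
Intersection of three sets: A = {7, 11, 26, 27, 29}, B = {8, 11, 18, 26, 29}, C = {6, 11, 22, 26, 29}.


A ∩ B = {11, 26, 29}
(A ∩ B) ∩ C = {11, 26, 29}

A ∩ B ∩ C = {11, 26, 29}


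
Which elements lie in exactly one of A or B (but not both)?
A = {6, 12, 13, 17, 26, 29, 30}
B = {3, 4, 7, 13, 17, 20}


A △ B = (A \ B) ∪ (B \ A) = elements in exactly one of A or B
A \ B = {6, 12, 26, 29, 30}
B \ A = {3, 4, 7, 20}
A △ B = {3, 4, 6, 7, 12, 20, 26, 29, 30}

A △ B = {3, 4, 6, 7, 12, 20, 26, 29, 30}


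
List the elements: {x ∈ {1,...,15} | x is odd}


Checking each candidate:
Condition: odd numbers in {1,...,15}
Result = {1, 3, 5, 7, 9, 11, 13, 15}

{1, 3, 5, 7, 9, 11, 13, 15}


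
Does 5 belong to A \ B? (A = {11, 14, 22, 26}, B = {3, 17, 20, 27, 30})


A = {11, 14, 22, 26}, B = {3, 17, 20, 27, 30}
A \ B = elements in A but not in B
A \ B = {11, 14, 22, 26}
Checking if 5 ∈ A \ B
5 is not in A \ B → False

5 ∉ A \ B


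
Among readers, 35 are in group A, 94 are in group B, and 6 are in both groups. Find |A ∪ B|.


|A ∪ B| = |A| + |B| - |A ∩ B|
= 35 + 94 - 6
= 123

|A ∪ B| = 123


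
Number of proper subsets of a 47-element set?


Total subsets = 2^n = 2^47 = 140737488355328
Proper subsets exclude the set itself: 2^n - 1
= 140737488355328 - 1
= 140737488355327

Number of proper subsets = 140737488355327


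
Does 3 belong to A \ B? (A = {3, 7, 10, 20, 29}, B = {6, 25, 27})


A = {3, 7, 10, 20, 29}, B = {6, 25, 27}
A \ B = elements in A but not in B
A \ B = {3, 7, 10, 20, 29}
Checking if 3 ∈ A \ B
3 is in A \ B → True

3 ∈ A \ B


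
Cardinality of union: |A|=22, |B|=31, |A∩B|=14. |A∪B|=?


|A ∪ B| = |A| + |B| - |A ∩ B|
= 22 + 31 - 14
= 39

|A ∪ B| = 39


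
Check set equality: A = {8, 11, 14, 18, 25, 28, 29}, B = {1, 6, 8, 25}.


Two sets are equal iff they have exactly the same elements.
A = {8, 11, 14, 18, 25, 28, 29}
B = {1, 6, 8, 25}
Differences: {1, 6, 11, 14, 18, 28, 29}
A ≠ B

No, A ≠ B


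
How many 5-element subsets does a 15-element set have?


C(n,k) = n! / (k!(n-k)!)
C(15,5) = 15! / (5!10!)
= 3003

C(15,5) = 3003


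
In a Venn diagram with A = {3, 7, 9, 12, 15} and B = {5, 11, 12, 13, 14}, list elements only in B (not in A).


A = {3, 7, 9, 12, 15}
B = {5, 11, 12, 13, 14}
Region: only in B (not in A)
Elements: {5, 11, 13, 14}

Elements only in B (not in A): {5, 11, 13, 14}


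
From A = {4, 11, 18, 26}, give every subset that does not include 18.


A subset of A that omits 18 is a subset of A \ {18}, so there are 2^(n-1) = 2^3 = 8 of them.
Subsets excluding 18: ∅, {4}, {11}, {26}, {4, 11}, {4, 26}, {11, 26}, {4, 11, 26}

Subsets excluding 18 (8 total): ∅, {4}, {11}, {26}, {4, 11}, {4, 26}, {11, 26}, {4, 11, 26}


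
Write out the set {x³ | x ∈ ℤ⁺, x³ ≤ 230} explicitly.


Checking each candidate:
Condition: positive perfect cubes ≤ 230
Result = {1, 8, 27, 64, 125, 216}

{1, 8, 27, 64, 125, 216}


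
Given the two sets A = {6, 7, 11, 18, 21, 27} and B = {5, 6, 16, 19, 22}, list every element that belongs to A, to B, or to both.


A ∪ B = all elements in A or B (or both)
A = {6, 7, 11, 18, 21, 27}
B = {5, 6, 16, 19, 22}
A ∪ B = {5, 6, 7, 11, 16, 18, 19, 21, 22, 27}

A ∪ B = {5, 6, 7, 11, 16, 18, 19, 21, 22, 27}


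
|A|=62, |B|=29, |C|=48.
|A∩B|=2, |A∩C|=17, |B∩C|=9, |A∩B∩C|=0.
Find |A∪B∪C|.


|A∪B∪C| = |A|+|B|+|C| - |A∩B|-|A∩C|-|B∩C| + |A∩B∩C|
= 62+29+48 - 2-17-9 + 0
= 139 - 28 + 0
= 111

|A ∪ B ∪ C| = 111


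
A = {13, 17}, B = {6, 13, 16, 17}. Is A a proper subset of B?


A ⊂ B requires: A ⊆ B AND A ≠ B.
A ⊆ B? Yes
A = B? No
A ⊂ B: Yes (A is a proper subset of B)

Yes, A ⊂ B


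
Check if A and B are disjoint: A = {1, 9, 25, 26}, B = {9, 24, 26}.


Disjoint means A ∩ B = ∅.
A ∩ B = {9, 26}
A ∩ B ≠ ∅, so A and B are NOT disjoint.

No, A and B are not disjoint (A ∩ B = {9, 26})


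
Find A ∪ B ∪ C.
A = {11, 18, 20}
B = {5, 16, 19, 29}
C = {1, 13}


A ∪ B = {5, 11, 16, 18, 19, 20, 29}
(A ∪ B) ∪ C = {1, 5, 11, 13, 16, 18, 19, 20, 29}

A ∪ B ∪ C = {1, 5, 11, 13, 16, 18, 19, 20, 29}


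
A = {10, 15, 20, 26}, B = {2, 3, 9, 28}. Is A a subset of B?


A ⊆ B means every element of A is in B.
Elements in A not in B: {10, 15, 20, 26}
So A ⊄ B.

No, A ⊄ B


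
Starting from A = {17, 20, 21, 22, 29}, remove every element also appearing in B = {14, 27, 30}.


A \ B = elements in A but not in B
A = {17, 20, 21, 22, 29}
B = {14, 27, 30}
Remove from A any elements in B
A \ B = {17, 20, 21, 22, 29}

A \ B = {17, 20, 21, 22, 29}


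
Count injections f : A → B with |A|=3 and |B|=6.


An injection sends each of |A| = 3 inputs to a distinct output in B.
# injections = |B|·(|B|-1)·…·(|B|-|A|+1) = 6! / (6 - 3)!
= 6 × 5 × 4
= 120

Number of injections = 120


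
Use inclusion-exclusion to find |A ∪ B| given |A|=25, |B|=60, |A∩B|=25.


|A ∪ B| = |A| + |B| - |A ∩ B|
= 25 + 60 - 25
= 60

|A ∪ B| = 60


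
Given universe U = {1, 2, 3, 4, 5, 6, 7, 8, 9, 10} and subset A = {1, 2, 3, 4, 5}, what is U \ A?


Aᶜ = U \ A = elements in U but not in A
U = {1, 2, 3, 4, 5, 6, 7, 8, 9, 10}
A = {1, 2, 3, 4, 5}
Aᶜ = {6, 7, 8, 9, 10}

Aᶜ = {6, 7, 8, 9, 10}


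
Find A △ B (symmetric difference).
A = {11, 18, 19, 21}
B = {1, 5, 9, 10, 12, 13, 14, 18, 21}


A △ B = (A \ B) ∪ (B \ A) = elements in exactly one of A or B
A \ B = {11, 19}
B \ A = {1, 5, 9, 10, 12, 13, 14}
A △ B = {1, 5, 9, 10, 11, 12, 13, 14, 19}

A △ B = {1, 5, 9, 10, 11, 12, 13, 14, 19}


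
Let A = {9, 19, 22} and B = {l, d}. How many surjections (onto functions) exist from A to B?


n = |A| = 3, k = |B| = 2. Surjections via inclusion-exclusion:
S(n,k) = Σ(-1)^i × C(k,i) × (k-i)^n, i=0 to k
i=0: (-1)^0×C(2,0)×2^3 = 8
i=1: (-1)^1×C(2,1)×1^3 = -2
i=2: (-1)^2×C(2,2)×0^3 = 0
Total = 6

Number of surjections = 6


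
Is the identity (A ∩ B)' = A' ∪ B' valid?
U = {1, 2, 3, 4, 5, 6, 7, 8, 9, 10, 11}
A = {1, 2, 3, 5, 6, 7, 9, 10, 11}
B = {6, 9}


LHS: A ∩ B = {6, 9}
(A ∩ B)' = U \ (A ∩ B) = {1, 2, 3, 4, 5, 7, 8, 10, 11}
A' = {4, 8}, B' = {1, 2, 3, 4, 5, 7, 8, 10, 11}
Claimed RHS: A' ∪ B' = {1, 2, 3, 4, 5, 7, 8, 10, 11}
Identity is VALID: LHS = RHS = {1, 2, 3, 4, 5, 7, 8, 10, 11} ✓

Identity is valid. (A ∩ B)' = A' ∪ B' = {1, 2, 3, 4, 5, 7, 8, 10, 11}


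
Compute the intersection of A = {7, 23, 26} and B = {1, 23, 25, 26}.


A ∩ B = elements in both A and B
A = {7, 23, 26}
B = {1, 23, 25, 26}
A ∩ B = {23, 26}

A ∩ B = {23, 26}


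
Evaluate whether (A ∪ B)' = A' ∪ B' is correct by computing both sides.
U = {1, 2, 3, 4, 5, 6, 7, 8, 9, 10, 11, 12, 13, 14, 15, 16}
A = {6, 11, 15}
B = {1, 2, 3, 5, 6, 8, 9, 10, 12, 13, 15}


LHS: A ∪ B = {1, 2, 3, 5, 6, 8, 9, 10, 11, 12, 13, 15}
(A ∪ B)' = U \ (A ∪ B) = {4, 7, 14, 16}
A' = {1, 2, 3, 4, 5, 7, 8, 9, 10, 12, 13, 14, 16}, B' = {4, 7, 11, 14, 16}
Claimed RHS: A' ∪ B' = {1, 2, 3, 4, 5, 7, 8, 9, 10, 11, 12, 13, 14, 16}
Identity is INVALID: LHS = {4, 7, 14, 16} but the RHS claimed here equals {1, 2, 3, 4, 5, 7, 8, 9, 10, 11, 12, 13, 14, 16}. The correct form is (A ∪ B)' = A' ∩ B'.

Identity is invalid: (A ∪ B)' = {4, 7, 14, 16} but A' ∪ B' = {1, 2, 3, 4, 5, 7, 8, 9, 10, 11, 12, 13, 14, 16}. The correct De Morgan law is (A ∪ B)' = A' ∩ B'.


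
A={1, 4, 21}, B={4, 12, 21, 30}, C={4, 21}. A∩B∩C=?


A ∩ B = {4, 21}
(A ∩ B) ∩ C = {4, 21}

A ∩ B ∩ C = {4, 21}


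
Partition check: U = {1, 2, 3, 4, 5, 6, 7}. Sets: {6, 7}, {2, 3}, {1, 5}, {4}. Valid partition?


A partition requires: (1) non-empty parts, (2) pairwise disjoint, (3) union = U
Parts: {6, 7}, {2, 3}, {1, 5}, {4}
Union of parts: {1, 2, 3, 4, 5, 6, 7}
U = {1, 2, 3, 4, 5, 6, 7}
All non-empty? True
Pairwise disjoint? True
Covers U? True

Yes, valid partition


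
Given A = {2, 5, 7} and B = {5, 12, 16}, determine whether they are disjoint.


Disjoint means A ∩ B = ∅.
A ∩ B = {5}
A ∩ B ≠ ∅, so A and B are NOT disjoint.

No, A and B are not disjoint (A ∩ B = {5})


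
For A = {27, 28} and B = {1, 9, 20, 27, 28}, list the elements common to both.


A ∩ B = elements in both A and B
A = {27, 28}
B = {1, 9, 20, 27, 28}
A ∩ B = {27, 28}

A ∩ B = {27, 28}


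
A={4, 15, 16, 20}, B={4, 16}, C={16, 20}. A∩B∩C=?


A ∩ B = {4, 16}
(A ∩ B) ∩ C = {16}

A ∩ B ∩ C = {16}


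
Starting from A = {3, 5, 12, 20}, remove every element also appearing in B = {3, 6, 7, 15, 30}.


A \ B = elements in A but not in B
A = {3, 5, 12, 20}
B = {3, 6, 7, 15, 30}
Remove from A any elements in B
A \ B = {5, 12, 20}

A \ B = {5, 12, 20}


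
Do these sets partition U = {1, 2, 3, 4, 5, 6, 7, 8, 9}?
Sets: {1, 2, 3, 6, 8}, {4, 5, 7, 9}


A partition requires: (1) non-empty parts, (2) pairwise disjoint, (3) union = U
Parts: {1, 2, 3, 6, 8}, {4, 5, 7, 9}
Union of parts: {1, 2, 3, 4, 5, 6, 7, 8, 9}
U = {1, 2, 3, 4, 5, 6, 7, 8, 9}
All non-empty? True
Pairwise disjoint? True
Covers U? True

Yes, valid partition


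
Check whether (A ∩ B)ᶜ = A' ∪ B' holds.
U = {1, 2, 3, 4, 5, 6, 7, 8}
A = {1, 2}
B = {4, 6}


LHS: A ∩ B = ∅
(A ∩ B)' = U \ (A ∩ B) = {1, 2, 3, 4, 5, 6, 7, 8}
A' = {3, 4, 5, 6, 7, 8}, B' = {1, 2, 3, 5, 7, 8}
Claimed RHS: A' ∪ B' = {1, 2, 3, 4, 5, 6, 7, 8}
Identity is VALID: LHS = RHS = {1, 2, 3, 4, 5, 6, 7, 8} ✓

Identity is valid. (A ∩ B)' = A' ∪ B' = {1, 2, 3, 4, 5, 6, 7, 8}


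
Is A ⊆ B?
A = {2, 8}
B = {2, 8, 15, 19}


A ⊆ B means every element of A is in B.
All elements of A are in B.
So A ⊆ B.

Yes, A ⊆ B


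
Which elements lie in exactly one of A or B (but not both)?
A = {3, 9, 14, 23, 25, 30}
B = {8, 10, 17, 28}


A △ B = (A \ B) ∪ (B \ A) = elements in exactly one of A or B
A \ B = {3, 9, 14, 23, 25, 30}
B \ A = {8, 10, 17, 28}
A △ B = {3, 8, 9, 10, 14, 17, 23, 25, 28, 30}

A △ B = {3, 8, 9, 10, 14, 17, 23, 25, 28, 30}


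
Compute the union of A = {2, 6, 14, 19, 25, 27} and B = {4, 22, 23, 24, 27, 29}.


A ∪ B = all elements in A or B (or both)
A = {2, 6, 14, 19, 25, 27}
B = {4, 22, 23, 24, 27, 29}
A ∪ B = {2, 4, 6, 14, 19, 22, 23, 24, 25, 27, 29}

A ∪ B = {2, 4, 6, 14, 19, 22, 23, 24, 25, 27, 29}


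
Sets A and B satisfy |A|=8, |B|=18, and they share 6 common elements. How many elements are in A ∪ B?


|A ∪ B| = |A| + |B| - |A ∩ B|
= 8 + 18 - 6
= 20

|A ∪ B| = 20


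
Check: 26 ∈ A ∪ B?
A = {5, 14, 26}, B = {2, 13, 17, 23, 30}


A = {5, 14, 26}, B = {2, 13, 17, 23, 30}
A ∪ B = all elements in A or B
A ∪ B = {2, 5, 13, 14, 17, 23, 26, 30}
Checking if 26 ∈ A ∪ B
26 is in A ∪ B → True

26 ∈ A ∪ B


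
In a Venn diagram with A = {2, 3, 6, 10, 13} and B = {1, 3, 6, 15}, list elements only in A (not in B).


A = {2, 3, 6, 10, 13}
B = {1, 3, 6, 15}
Region: only in A (not in B)
Elements: {2, 10, 13}

Elements only in A (not in B): {2, 10, 13}


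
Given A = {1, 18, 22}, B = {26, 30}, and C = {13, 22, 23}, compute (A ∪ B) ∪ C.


A ∪ B = {1, 18, 22, 26, 30}
(A ∪ B) ∪ C = {1, 13, 18, 22, 23, 26, 30}

A ∪ B ∪ C = {1, 13, 18, 22, 23, 26, 30}


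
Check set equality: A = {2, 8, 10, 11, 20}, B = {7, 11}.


Two sets are equal iff they have exactly the same elements.
A = {2, 8, 10, 11, 20}
B = {7, 11}
Differences: {2, 7, 8, 10, 20}
A ≠ B

No, A ≠ B


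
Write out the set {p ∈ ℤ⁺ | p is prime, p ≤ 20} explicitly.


Checking each candidate:
Condition: primes ≤ 20
Result = {2, 3, 5, 7, 11, 13, 17, 19}

{2, 3, 5, 7, 11, 13, 17, 19}


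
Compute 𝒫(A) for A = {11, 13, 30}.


|A| = 3, so |P(A)| = 2^3 = 8
Enumerate subsets by cardinality (0 to 3):
∅, {11}, {13}, {30}, {11, 13}, {11, 30}, {13, 30}, {11, 13, 30}

P(A) has 8 subsets: ∅, {11}, {13}, {30}, {11, 13}, {11, 30}, {13, 30}, {11, 13, 30}


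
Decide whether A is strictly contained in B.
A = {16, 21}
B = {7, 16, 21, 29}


A ⊂ B requires: A ⊆ B AND A ≠ B.
A ⊆ B? Yes
A = B? No
A ⊂ B: Yes (A is a proper subset of B)

Yes, A ⊂ B


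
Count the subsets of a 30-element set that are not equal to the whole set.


Total subsets = 2^n = 2^30 = 1073741824
Proper subsets exclude the set itself: 2^n - 1
= 1073741824 - 1
= 1073741823

Number of proper subsets = 1073741823


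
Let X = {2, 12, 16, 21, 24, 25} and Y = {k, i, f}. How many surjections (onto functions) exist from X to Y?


n = |X| = 6, k = |Y| = 3. Surjections via inclusion-exclusion:
S(n,k) = Σ(-1)^i × C(k,i) × (k-i)^n, i=0 to k
i=0: (-1)^0×C(3,0)×3^6 = 729
i=1: (-1)^1×C(3,1)×2^6 = -192
i=2: (-1)^2×C(3,2)×1^6 = 3
i=3: (-1)^3×C(3,3)×0^6 = 0
Total = 540

Number of surjections = 540


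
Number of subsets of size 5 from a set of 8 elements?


C(n,k) = n! / (k!(n-k)!)
C(8,5) = 8! / (5!3!)
= 56

C(8,5) = 56


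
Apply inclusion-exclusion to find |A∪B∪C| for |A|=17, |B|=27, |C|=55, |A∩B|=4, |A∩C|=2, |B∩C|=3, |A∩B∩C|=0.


|A∪B∪C| = |A|+|B|+|C| - |A∩B|-|A∩C|-|B∩C| + |A∩B∩C|
= 17+27+55 - 4-2-3 + 0
= 99 - 9 + 0
= 90

|A ∪ B ∪ C| = 90


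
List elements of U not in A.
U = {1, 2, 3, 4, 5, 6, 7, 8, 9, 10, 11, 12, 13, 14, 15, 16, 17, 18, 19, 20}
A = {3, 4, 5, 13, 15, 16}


Aᶜ = U \ A = elements in U but not in A
U = {1, 2, 3, 4, 5, 6, 7, 8, 9, 10, 11, 12, 13, 14, 15, 16, 17, 18, 19, 20}
A = {3, 4, 5, 13, 15, 16}
Aᶜ = {1, 2, 6, 7, 8, 9, 10, 11, 12, 14, 17, 18, 19, 20}

Aᶜ = {1, 2, 6, 7, 8, 9, 10, 11, 12, 14, 17, 18, 19, 20}


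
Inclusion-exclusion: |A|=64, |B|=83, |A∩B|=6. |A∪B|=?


|A ∪ B| = |A| + |B| - |A ∩ B|
= 64 + 83 - 6
= 141

|A ∪ B| = 141


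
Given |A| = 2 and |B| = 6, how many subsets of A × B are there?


A relation from A to B is any subset of A × B.
|A × B| = 2 × 6 = 12
# relations = 2^|A × B| = 2^12 = 4096

Number of relations = 4096


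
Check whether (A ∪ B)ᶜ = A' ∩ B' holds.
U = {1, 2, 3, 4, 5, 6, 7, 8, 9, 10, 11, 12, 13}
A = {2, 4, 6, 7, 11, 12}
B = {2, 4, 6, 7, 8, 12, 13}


LHS: A ∪ B = {2, 4, 6, 7, 8, 11, 12, 13}
(A ∪ B)' = U \ (A ∪ B) = {1, 3, 5, 9, 10}
A' = {1, 3, 5, 8, 9, 10, 13}, B' = {1, 3, 5, 9, 10, 11}
Claimed RHS: A' ∩ B' = {1, 3, 5, 9, 10}
Identity is VALID: LHS = RHS = {1, 3, 5, 9, 10} ✓

Identity is valid. (A ∪ B)' = A' ∩ B' = {1, 3, 5, 9, 10}


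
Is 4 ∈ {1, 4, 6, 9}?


A = {1, 4, 6, 9}
Checking if 4 is in A
4 is in A → True

4 ∈ A


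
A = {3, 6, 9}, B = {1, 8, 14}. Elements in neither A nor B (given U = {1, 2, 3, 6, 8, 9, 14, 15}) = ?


A = {3, 6, 9}
B = {1, 8, 14}
Region: in neither A nor B (given U = {1, 2, 3, 6, 8, 9, 14, 15})
Elements: {2, 15}

Elements in neither A nor B (given U = {1, 2, 3, 6, 8, 9, 14, 15}): {2, 15}


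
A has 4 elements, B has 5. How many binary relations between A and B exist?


A relation from A to B is any subset of A × B.
|A × B| = 4 × 5 = 20
# relations = 2^|A × B| = 2^20 = 1048576

Number of relations = 1048576


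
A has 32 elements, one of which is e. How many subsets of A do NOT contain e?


Subsets of A avoiding e are subsets of A \ {e}, which has 31 elements.
Count = 2^(n-1) = 2^31
= 2147483648

Number of subsets avoiding e = 2147483648


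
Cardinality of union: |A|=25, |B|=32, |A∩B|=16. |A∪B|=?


|A ∪ B| = |A| + |B| - |A ∩ B|
= 25 + 32 - 16
= 41

|A ∪ B| = 41


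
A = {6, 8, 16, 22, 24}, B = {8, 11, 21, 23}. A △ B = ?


A △ B = (A \ B) ∪ (B \ A) = elements in exactly one of A or B
A \ B = {6, 16, 22, 24}
B \ A = {11, 21, 23}
A △ B = {6, 11, 16, 21, 22, 23, 24}

A △ B = {6, 11, 16, 21, 22, 23, 24}


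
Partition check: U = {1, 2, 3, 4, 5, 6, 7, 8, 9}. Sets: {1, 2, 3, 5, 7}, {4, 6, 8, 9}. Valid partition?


A partition requires: (1) non-empty parts, (2) pairwise disjoint, (3) union = U
Parts: {1, 2, 3, 5, 7}, {4, 6, 8, 9}
Union of parts: {1, 2, 3, 4, 5, 6, 7, 8, 9}
U = {1, 2, 3, 4, 5, 6, 7, 8, 9}
All non-empty? True
Pairwise disjoint? True
Covers U? True

Yes, valid partition


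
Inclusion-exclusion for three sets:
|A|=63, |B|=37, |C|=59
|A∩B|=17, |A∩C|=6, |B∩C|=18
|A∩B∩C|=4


|A∪B∪C| = |A|+|B|+|C| - |A∩B|-|A∩C|-|B∩C| + |A∩B∩C|
= 63+37+59 - 17-6-18 + 4
= 159 - 41 + 4
= 122

|A ∪ B ∪ C| = 122


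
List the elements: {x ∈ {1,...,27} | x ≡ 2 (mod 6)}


Checking each candidate:
Condition: x in {1,...,27} with x ≡ 2 (mod 6)
Result = {2, 8, 14, 20, 26}

{2, 8, 14, 20, 26}


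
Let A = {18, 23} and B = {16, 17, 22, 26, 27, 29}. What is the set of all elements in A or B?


A ∪ B = all elements in A or B (or both)
A = {18, 23}
B = {16, 17, 22, 26, 27, 29}
A ∪ B = {16, 17, 18, 22, 23, 26, 27, 29}

A ∪ B = {16, 17, 18, 22, 23, 26, 27, 29}


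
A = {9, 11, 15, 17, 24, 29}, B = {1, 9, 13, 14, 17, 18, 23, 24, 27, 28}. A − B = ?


A \ B = elements in A but not in B
A = {9, 11, 15, 17, 24, 29}
B = {1, 9, 13, 14, 17, 18, 23, 24, 27, 28}
Remove from A any elements in B
A \ B = {11, 15, 29}

A \ B = {11, 15, 29}


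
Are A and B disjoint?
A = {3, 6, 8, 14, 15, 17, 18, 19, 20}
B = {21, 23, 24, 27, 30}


Disjoint means A ∩ B = ∅.
A ∩ B = ∅
A ∩ B = ∅, so A and B are disjoint.

Yes, A and B are disjoint


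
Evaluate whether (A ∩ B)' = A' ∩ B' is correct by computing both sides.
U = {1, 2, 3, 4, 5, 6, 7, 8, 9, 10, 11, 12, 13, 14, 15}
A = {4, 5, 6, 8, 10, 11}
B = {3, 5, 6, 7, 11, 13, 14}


LHS: A ∩ B = {5, 6, 11}
(A ∩ B)' = U \ (A ∩ B) = {1, 2, 3, 4, 7, 8, 9, 10, 12, 13, 14, 15}
A' = {1, 2, 3, 7, 9, 12, 13, 14, 15}, B' = {1, 2, 4, 8, 9, 10, 12, 15}
Claimed RHS: A' ∩ B' = {1, 2, 9, 12, 15}
Identity is INVALID: LHS = {1, 2, 3, 4, 7, 8, 9, 10, 12, 13, 14, 15} but the RHS claimed here equals {1, 2, 9, 12, 15}. The correct form is (A ∩ B)' = A' ∪ B'.

Identity is invalid: (A ∩ B)' = {1, 2, 3, 4, 7, 8, 9, 10, 12, 13, 14, 15} but A' ∩ B' = {1, 2, 9, 12, 15}. The correct De Morgan law is (A ∩ B)' = A' ∪ B'.


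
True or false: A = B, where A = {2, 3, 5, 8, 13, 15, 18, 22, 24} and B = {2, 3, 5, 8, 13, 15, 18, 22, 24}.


Two sets are equal iff they have exactly the same elements.
A = {2, 3, 5, 8, 13, 15, 18, 22, 24}
B = {2, 3, 5, 8, 13, 15, 18, 22, 24}
Same elements → A = B

Yes, A = B


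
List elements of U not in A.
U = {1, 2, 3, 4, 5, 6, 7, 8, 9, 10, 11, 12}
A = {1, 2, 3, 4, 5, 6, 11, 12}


Aᶜ = U \ A = elements in U but not in A
U = {1, 2, 3, 4, 5, 6, 7, 8, 9, 10, 11, 12}
A = {1, 2, 3, 4, 5, 6, 11, 12}
Aᶜ = {7, 8, 9, 10}

Aᶜ = {7, 8, 9, 10}


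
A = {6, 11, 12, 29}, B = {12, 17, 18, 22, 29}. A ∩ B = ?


A ∩ B = elements in both A and B
A = {6, 11, 12, 29}
B = {12, 17, 18, 22, 29}
A ∩ B = {12, 29}

A ∩ B = {12, 29}


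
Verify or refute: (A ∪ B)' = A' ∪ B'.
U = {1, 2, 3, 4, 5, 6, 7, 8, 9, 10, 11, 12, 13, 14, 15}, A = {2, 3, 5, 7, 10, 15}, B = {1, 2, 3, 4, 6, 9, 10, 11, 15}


LHS: A ∪ B = {1, 2, 3, 4, 5, 6, 7, 9, 10, 11, 15}
(A ∪ B)' = U \ (A ∪ B) = {8, 12, 13, 14}
A' = {1, 4, 6, 8, 9, 11, 12, 13, 14}, B' = {5, 7, 8, 12, 13, 14}
Claimed RHS: A' ∪ B' = {1, 4, 5, 6, 7, 8, 9, 11, 12, 13, 14}
Identity is INVALID: LHS = {8, 12, 13, 14} but the RHS claimed here equals {1, 4, 5, 6, 7, 8, 9, 11, 12, 13, 14}. The correct form is (A ∪ B)' = A' ∩ B'.

Identity is invalid: (A ∪ B)' = {8, 12, 13, 14} but A' ∪ B' = {1, 4, 5, 6, 7, 8, 9, 11, 12, 13, 14}. The correct De Morgan law is (A ∪ B)' = A' ∩ B'.


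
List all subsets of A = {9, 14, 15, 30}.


|A| = 4, so |P(A)| = 2^4 = 16
Enumerate subsets by cardinality (0 to 4):
∅, {9}, {14}, {15}, {30}, {9, 14}, {9, 15}, {9, 30}, {14, 15}, {14, 30}, {15, 30}, {9, 14, 15}, {9, 14, 30}, {9, 15, 30}, {14, 15, 30}, {9, 14, 15, 30}

P(A) has 16 subsets: ∅, {9}, {14}, {15}, {30}, {9, 14}, {9, 15}, {9, 30}, {14, 15}, {14, 30}, {15, 30}, {9, 14, 15}, {9, 14, 30}, {9, 15, 30}, {14, 15, 30}, {9, 14, 15, 30}


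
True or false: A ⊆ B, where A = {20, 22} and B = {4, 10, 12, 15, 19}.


A ⊆ B means every element of A is in B.
Elements in A not in B: {20, 22}
So A ⊄ B.

No, A ⊄ B


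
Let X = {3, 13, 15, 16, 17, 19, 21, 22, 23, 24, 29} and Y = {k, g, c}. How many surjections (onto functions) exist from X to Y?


n = |X| = 11, k = |Y| = 3. Surjections via inclusion-exclusion:
S(n,k) = Σ(-1)^i × C(k,i) × (k-i)^n, i=0 to k
i=0: (-1)^0×C(3,0)×3^11 = 177147
i=1: (-1)^1×C(3,1)×2^11 = -6144
i=2: (-1)^2×C(3,2)×1^11 = 3
i=3: (-1)^3×C(3,3)×0^11 = 0
Total = 171006

Number of surjections = 171006


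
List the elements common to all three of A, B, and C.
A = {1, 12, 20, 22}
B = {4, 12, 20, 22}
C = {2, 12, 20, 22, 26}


A ∩ B = {12, 20, 22}
(A ∩ B) ∩ C = {12, 20, 22}

A ∩ B ∩ C = {12, 20, 22}


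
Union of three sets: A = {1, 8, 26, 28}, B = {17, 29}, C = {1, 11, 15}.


A ∪ B = {1, 8, 17, 26, 28, 29}
(A ∪ B) ∪ C = {1, 8, 11, 15, 17, 26, 28, 29}

A ∪ B ∪ C = {1, 8, 11, 15, 17, 26, 28, 29}


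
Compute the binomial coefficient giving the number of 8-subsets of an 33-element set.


C(n,k) = n! / (k!(n-k)!)
C(33,8) = 33! / (8!25!)
= 13884156

C(33,8) = 13884156


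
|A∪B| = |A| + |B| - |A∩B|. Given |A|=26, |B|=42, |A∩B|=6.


|A ∪ B| = |A| + |B| - |A ∩ B|
= 26 + 42 - 6
= 62

|A ∪ B| = 62


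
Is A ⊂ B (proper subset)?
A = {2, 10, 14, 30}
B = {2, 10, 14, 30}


A ⊂ B requires: A ⊆ B AND A ≠ B.
A ⊆ B? Yes
A = B? Yes
A = B, so A is not a PROPER subset.

No, A is not a proper subset of B


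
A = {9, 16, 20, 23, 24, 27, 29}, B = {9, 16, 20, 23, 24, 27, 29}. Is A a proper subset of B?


A ⊂ B requires: A ⊆ B AND A ≠ B.
A ⊆ B? Yes
A = B? Yes
A = B, so A is not a PROPER subset.

No, A is not a proper subset of B


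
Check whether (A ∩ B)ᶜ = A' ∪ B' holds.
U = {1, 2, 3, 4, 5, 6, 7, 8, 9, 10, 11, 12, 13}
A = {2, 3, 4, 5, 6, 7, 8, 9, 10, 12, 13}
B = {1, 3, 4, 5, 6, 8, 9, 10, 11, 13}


LHS: A ∩ B = {3, 4, 5, 6, 8, 9, 10, 13}
(A ∩ B)' = U \ (A ∩ B) = {1, 2, 7, 11, 12}
A' = {1, 11}, B' = {2, 7, 12}
Claimed RHS: A' ∪ B' = {1, 2, 7, 11, 12}
Identity is VALID: LHS = RHS = {1, 2, 7, 11, 12} ✓

Identity is valid. (A ∩ B)' = A' ∪ B' = {1, 2, 7, 11, 12}


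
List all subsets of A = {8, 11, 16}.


|A| = 3, so |P(A)| = 2^3 = 8
Enumerate subsets by cardinality (0 to 3):
∅, {8}, {11}, {16}, {8, 11}, {8, 16}, {11, 16}, {8, 11, 16}

P(A) has 8 subsets: ∅, {8}, {11}, {16}, {8, 11}, {8, 16}, {11, 16}, {8, 11, 16}


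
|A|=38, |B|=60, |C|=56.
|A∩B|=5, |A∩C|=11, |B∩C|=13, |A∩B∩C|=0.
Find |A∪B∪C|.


|A∪B∪C| = |A|+|B|+|C| - |A∩B|-|A∩C|-|B∩C| + |A∩B∩C|
= 38+60+56 - 5-11-13 + 0
= 154 - 29 + 0
= 125

|A ∪ B ∪ C| = 125


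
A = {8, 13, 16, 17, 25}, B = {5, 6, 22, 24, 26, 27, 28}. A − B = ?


A \ B = elements in A but not in B
A = {8, 13, 16, 17, 25}
B = {5, 6, 22, 24, 26, 27, 28}
Remove from A any elements in B
A \ B = {8, 13, 16, 17, 25}

A \ B = {8, 13, 16, 17, 25}


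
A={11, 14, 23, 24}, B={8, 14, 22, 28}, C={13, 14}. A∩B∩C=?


A ∩ B = {14}
(A ∩ B) ∩ C = {14}

A ∩ B ∩ C = {14}


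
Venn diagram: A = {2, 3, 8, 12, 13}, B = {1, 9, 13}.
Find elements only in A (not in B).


A = {2, 3, 8, 12, 13}
B = {1, 9, 13}
Region: only in A (not in B)
Elements: {2, 3, 8, 12}

Elements only in A (not in B): {2, 3, 8, 12}


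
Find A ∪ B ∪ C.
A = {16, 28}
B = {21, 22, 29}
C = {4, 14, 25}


A ∪ B = {16, 21, 22, 28, 29}
(A ∪ B) ∪ C = {4, 14, 16, 21, 22, 25, 28, 29}

A ∪ B ∪ C = {4, 14, 16, 21, 22, 25, 28, 29}


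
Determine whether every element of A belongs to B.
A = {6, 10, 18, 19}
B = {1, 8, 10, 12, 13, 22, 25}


A ⊆ B means every element of A is in B.
Elements in A not in B: {6, 18, 19}
So A ⊄ B.

No, A ⊄ B


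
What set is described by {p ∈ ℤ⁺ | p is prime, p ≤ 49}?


Checking each candidate:
Condition: primes ≤ 49
Result = {2, 3, 5, 7, 11, 13, 17, 19, 23, 29, 31, 37, 41, 43, 47}

{2, 3, 5, 7, 11, 13, 17, 19, 23, 29, 31, 37, 41, 43, 47}


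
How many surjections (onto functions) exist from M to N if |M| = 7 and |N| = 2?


n = |M| = 7, k = |N| = 2. Surjections via inclusion-exclusion:
S(n,k) = Σ(-1)^i × C(k,i) × (k-i)^n, i=0 to k
i=0: (-1)^0×C(2,0)×2^7 = 128
i=1: (-1)^1×C(2,1)×1^7 = -2
i=2: (-1)^2×C(2,2)×0^7 = 0
Total = 126

Number of surjections = 126


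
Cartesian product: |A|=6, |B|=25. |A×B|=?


|A × B| = |A| × |B|
= 6 × 25
= 150

|A × B| = 150


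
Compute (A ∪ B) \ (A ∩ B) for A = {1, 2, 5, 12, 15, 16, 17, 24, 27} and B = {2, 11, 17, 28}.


A △ B = (A \ B) ∪ (B \ A) = elements in exactly one of A or B
A \ B = {1, 5, 12, 15, 16, 24, 27}
B \ A = {11, 28}
A △ B = {1, 5, 11, 12, 15, 16, 24, 27, 28}

A △ B = {1, 5, 11, 12, 15, 16, 24, 27, 28}


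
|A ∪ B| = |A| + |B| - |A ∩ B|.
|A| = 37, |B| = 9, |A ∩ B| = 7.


|A ∪ B| = |A| + |B| - |A ∩ B|
= 37 + 9 - 7
= 39

|A ∪ B| = 39


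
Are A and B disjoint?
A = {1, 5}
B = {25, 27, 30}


Disjoint means A ∩ B = ∅.
A ∩ B = ∅
A ∩ B = ∅, so A and B are disjoint.

Yes, A and B are disjoint


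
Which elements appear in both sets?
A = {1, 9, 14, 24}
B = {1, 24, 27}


A ∩ B = elements in both A and B
A = {1, 9, 14, 24}
B = {1, 24, 27}
A ∩ B = {1, 24}

A ∩ B = {1, 24}


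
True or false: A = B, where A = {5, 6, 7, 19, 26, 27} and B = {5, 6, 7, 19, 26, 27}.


Two sets are equal iff they have exactly the same elements.
A = {5, 6, 7, 19, 26, 27}
B = {5, 6, 7, 19, 26, 27}
Same elements → A = B

Yes, A = B


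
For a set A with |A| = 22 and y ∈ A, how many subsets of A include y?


Subsets of A containing y correspond to subsets of A \ {y}, which has 21 elements.
Count = 2^(n-1) = 2^21
= 2097152

Number of subsets containing y = 2097152


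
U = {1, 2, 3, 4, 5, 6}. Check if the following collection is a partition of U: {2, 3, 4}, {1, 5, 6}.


A partition requires: (1) non-empty parts, (2) pairwise disjoint, (3) union = U
Parts: {2, 3, 4}, {1, 5, 6}
Union of parts: {1, 2, 3, 4, 5, 6}
U = {1, 2, 3, 4, 5, 6}
All non-empty? True
Pairwise disjoint? True
Covers U? True

Yes, valid partition


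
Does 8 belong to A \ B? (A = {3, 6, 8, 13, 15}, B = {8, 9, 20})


A = {3, 6, 8, 13, 15}, B = {8, 9, 20}
A \ B = elements in A but not in B
A \ B = {3, 6, 13, 15}
Checking if 8 ∈ A \ B
8 is not in A \ B → False

8 ∉ A \ B


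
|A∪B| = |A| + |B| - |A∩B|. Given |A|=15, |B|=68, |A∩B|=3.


|A ∪ B| = |A| + |B| - |A ∩ B|
= 15 + 68 - 3
= 80

|A ∪ B| = 80


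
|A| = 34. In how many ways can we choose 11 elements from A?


C(n,k) = n! / (k!(n-k)!)
C(34,11) = 34! / (11!23!)
= 286097760

C(34,11) = 286097760


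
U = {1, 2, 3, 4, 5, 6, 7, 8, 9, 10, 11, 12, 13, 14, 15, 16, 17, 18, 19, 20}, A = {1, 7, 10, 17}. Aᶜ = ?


Aᶜ = U \ A = elements in U but not in A
U = {1, 2, 3, 4, 5, 6, 7, 8, 9, 10, 11, 12, 13, 14, 15, 16, 17, 18, 19, 20}
A = {1, 7, 10, 17}
Aᶜ = {2, 3, 4, 5, 6, 8, 9, 11, 12, 13, 14, 15, 16, 18, 19, 20}

Aᶜ = {2, 3, 4, 5, 6, 8, 9, 11, 12, 13, 14, 15, 16, 18, 19, 20}


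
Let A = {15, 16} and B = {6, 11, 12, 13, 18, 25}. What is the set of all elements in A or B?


A ∪ B = all elements in A or B (or both)
A = {15, 16}
B = {6, 11, 12, 13, 18, 25}
A ∪ B = {6, 11, 12, 13, 15, 16, 18, 25}

A ∪ B = {6, 11, 12, 13, 15, 16, 18, 25}


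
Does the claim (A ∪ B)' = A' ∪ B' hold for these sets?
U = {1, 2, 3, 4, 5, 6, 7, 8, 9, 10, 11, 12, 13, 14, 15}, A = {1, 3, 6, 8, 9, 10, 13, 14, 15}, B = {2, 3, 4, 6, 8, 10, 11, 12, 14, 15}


LHS: A ∪ B = {1, 2, 3, 4, 6, 8, 9, 10, 11, 12, 13, 14, 15}
(A ∪ B)' = U \ (A ∪ B) = {5, 7}
A' = {2, 4, 5, 7, 11, 12}, B' = {1, 5, 7, 9, 13}
Claimed RHS: A' ∪ B' = {1, 2, 4, 5, 7, 9, 11, 12, 13}
Identity is INVALID: LHS = {5, 7} but the RHS claimed here equals {1, 2, 4, 5, 7, 9, 11, 12, 13}. The correct form is (A ∪ B)' = A' ∩ B'.

Identity is invalid: (A ∪ B)' = {5, 7} but A' ∪ B' = {1, 2, 4, 5, 7, 9, 11, 12, 13}. The correct De Morgan law is (A ∪ B)' = A' ∩ B'.


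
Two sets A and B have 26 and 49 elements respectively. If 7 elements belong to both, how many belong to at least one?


|A ∪ B| = |A| + |B| - |A ∩ B|
= 26 + 49 - 7
= 68

|A ∪ B| = 68


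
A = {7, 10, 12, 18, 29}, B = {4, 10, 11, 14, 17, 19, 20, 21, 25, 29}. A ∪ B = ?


A ∪ B = all elements in A or B (or both)
A = {7, 10, 12, 18, 29}
B = {4, 10, 11, 14, 17, 19, 20, 21, 25, 29}
A ∪ B = {4, 7, 10, 11, 12, 14, 17, 18, 19, 20, 21, 25, 29}

A ∪ B = {4, 7, 10, 11, 12, 14, 17, 18, 19, 20, 21, 25, 29}


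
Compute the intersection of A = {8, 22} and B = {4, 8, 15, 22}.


A ∩ B = elements in both A and B
A = {8, 22}
B = {4, 8, 15, 22}
A ∩ B = {8, 22}

A ∩ B = {8, 22}


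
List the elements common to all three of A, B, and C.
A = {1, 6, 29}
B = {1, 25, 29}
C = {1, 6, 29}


A ∩ B = {1, 29}
(A ∩ B) ∩ C = {1, 29}

A ∩ B ∩ C = {1, 29}


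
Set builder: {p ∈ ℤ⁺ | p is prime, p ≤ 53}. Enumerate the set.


Checking each candidate:
Condition: primes ≤ 53
Result = {2, 3, 5, 7, 11, 13, 17, 19, 23, 29, 31, 37, 41, 43, 47, 53}

{2, 3, 5, 7, 11, 13, 17, 19, 23, 29, 31, 37, 41, 43, 47, 53}


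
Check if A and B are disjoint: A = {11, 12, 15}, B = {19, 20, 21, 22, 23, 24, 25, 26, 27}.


Disjoint means A ∩ B = ∅.
A ∩ B = ∅
A ∩ B = ∅, so A and B are disjoint.

Yes, A and B are disjoint


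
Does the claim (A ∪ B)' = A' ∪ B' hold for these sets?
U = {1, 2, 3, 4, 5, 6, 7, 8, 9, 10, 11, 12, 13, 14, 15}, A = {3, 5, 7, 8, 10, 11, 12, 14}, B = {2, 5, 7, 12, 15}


LHS: A ∪ B = {2, 3, 5, 7, 8, 10, 11, 12, 14, 15}
(A ∪ B)' = U \ (A ∪ B) = {1, 4, 6, 9, 13}
A' = {1, 2, 4, 6, 9, 13, 15}, B' = {1, 3, 4, 6, 8, 9, 10, 11, 13, 14}
Claimed RHS: A' ∪ B' = {1, 2, 3, 4, 6, 8, 9, 10, 11, 13, 14, 15}
Identity is INVALID: LHS = {1, 4, 6, 9, 13} but the RHS claimed here equals {1, 2, 3, 4, 6, 8, 9, 10, 11, 13, 14, 15}. The correct form is (A ∪ B)' = A' ∩ B'.

Identity is invalid: (A ∪ B)' = {1, 4, 6, 9, 13} but A' ∪ B' = {1, 2, 3, 4, 6, 8, 9, 10, 11, 13, 14, 15}. The correct De Morgan law is (A ∪ B)' = A' ∩ B'.


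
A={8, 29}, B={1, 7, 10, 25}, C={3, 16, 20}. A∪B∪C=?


A ∪ B = {1, 7, 8, 10, 25, 29}
(A ∪ B) ∪ C = {1, 3, 7, 8, 10, 16, 20, 25, 29}

A ∪ B ∪ C = {1, 3, 7, 8, 10, 16, 20, 25, 29}


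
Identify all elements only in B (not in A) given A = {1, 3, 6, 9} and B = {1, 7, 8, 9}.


A = {1, 3, 6, 9}
B = {1, 7, 8, 9}
Region: only in B (not in A)
Elements: {7, 8}

Elements only in B (not in A): {7, 8}


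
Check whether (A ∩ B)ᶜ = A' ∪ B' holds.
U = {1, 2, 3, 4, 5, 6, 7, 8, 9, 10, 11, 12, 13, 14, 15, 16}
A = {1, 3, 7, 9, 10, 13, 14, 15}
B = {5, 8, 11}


LHS: A ∩ B = ∅
(A ∩ B)' = U \ (A ∩ B) = {1, 2, 3, 4, 5, 6, 7, 8, 9, 10, 11, 12, 13, 14, 15, 16}
A' = {2, 4, 5, 6, 8, 11, 12, 16}, B' = {1, 2, 3, 4, 6, 7, 9, 10, 12, 13, 14, 15, 16}
Claimed RHS: A' ∪ B' = {1, 2, 3, 4, 5, 6, 7, 8, 9, 10, 11, 12, 13, 14, 15, 16}
Identity is VALID: LHS = RHS = {1, 2, 3, 4, 5, 6, 7, 8, 9, 10, 11, 12, 13, 14, 15, 16} ✓

Identity is valid. (A ∩ B)' = A' ∪ B' = {1, 2, 3, 4, 5, 6, 7, 8, 9, 10, 11, 12, 13, 14, 15, 16}


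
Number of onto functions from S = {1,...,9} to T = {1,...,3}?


n = |S| = 9, k = |T| = 3. Surjections via inclusion-exclusion:
S(n,k) = Σ(-1)^i × C(k,i) × (k-i)^n, i=0 to k
i=0: (-1)^0×C(3,0)×3^9 = 19683
i=1: (-1)^1×C(3,1)×2^9 = -1536
i=2: (-1)^2×C(3,2)×1^9 = 3
i=3: (-1)^3×C(3,3)×0^9 = 0
Total = 18150

Number of surjections = 18150


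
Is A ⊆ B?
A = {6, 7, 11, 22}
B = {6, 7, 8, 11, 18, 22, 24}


A ⊆ B means every element of A is in B.
All elements of A are in B.
So A ⊆ B.

Yes, A ⊆ B


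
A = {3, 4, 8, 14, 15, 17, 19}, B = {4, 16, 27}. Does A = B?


Two sets are equal iff they have exactly the same elements.
A = {3, 4, 8, 14, 15, 17, 19}
B = {4, 16, 27}
Differences: {3, 8, 14, 15, 16, 17, 19, 27}
A ≠ B

No, A ≠ B


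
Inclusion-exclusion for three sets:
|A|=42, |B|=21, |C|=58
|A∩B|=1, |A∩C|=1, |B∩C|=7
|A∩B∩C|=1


|A∪B∪C| = |A|+|B|+|C| - |A∩B|-|A∩C|-|B∩C| + |A∩B∩C|
= 42+21+58 - 1-1-7 + 1
= 121 - 9 + 1
= 113

|A ∪ B ∪ C| = 113


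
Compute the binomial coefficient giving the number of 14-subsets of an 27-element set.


C(n,k) = n! / (k!(n-k)!)
C(27,14) = 27! / (14!13!)
= 20058300

C(27,14) = 20058300


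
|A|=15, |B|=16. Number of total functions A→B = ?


Each of |A| = 15 inputs maps to any of |B| = 16 outputs.
# functions = |B|^|A| = 16^15
= 1152921504606846976

Number of functions = 1152921504606846976


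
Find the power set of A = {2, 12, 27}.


|A| = 3, so |P(A)| = 2^3 = 8
Enumerate subsets by cardinality (0 to 3):
∅, {2}, {12}, {27}, {2, 12}, {2, 27}, {12, 27}, {2, 12, 27}

P(A) has 8 subsets: ∅, {2}, {12}, {27}, {2, 12}, {2, 27}, {12, 27}, {2, 12, 27}


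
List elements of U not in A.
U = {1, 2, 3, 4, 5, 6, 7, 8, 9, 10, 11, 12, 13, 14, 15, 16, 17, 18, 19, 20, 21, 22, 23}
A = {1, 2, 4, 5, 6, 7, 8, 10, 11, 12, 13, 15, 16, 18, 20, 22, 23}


Aᶜ = U \ A = elements in U but not in A
U = {1, 2, 3, 4, 5, 6, 7, 8, 9, 10, 11, 12, 13, 14, 15, 16, 17, 18, 19, 20, 21, 22, 23}
A = {1, 2, 4, 5, 6, 7, 8, 10, 11, 12, 13, 15, 16, 18, 20, 22, 23}
Aᶜ = {3, 9, 14, 17, 19, 21}

Aᶜ = {3, 9, 14, 17, 19, 21}


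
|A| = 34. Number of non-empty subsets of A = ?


Total subsets = 2^n = 2^34 = 17179869184
Non-empty subsets exclude the empty set: 2^n - 1
= 17179869184 - 1
= 17179869183

Number of non-empty subsets = 17179869183


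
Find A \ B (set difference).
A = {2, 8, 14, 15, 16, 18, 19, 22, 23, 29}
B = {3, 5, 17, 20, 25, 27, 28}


A \ B = elements in A but not in B
A = {2, 8, 14, 15, 16, 18, 19, 22, 23, 29}
B = {3, 5, 17, 20, 25, 27, 28}
Remove from A any elements in B
A \ B = {2, 8, 14, 15, 16, 18, 19, 22, 23, 29}

A \ B = {2, 8, 14, 15, 16, 18, 19, 22, 23, 29}


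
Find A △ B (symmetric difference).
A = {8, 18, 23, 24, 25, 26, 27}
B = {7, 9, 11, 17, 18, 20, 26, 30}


A △ B = (A \ B) ∪ (B \ A) = elements in exactly one of A or B
A \ B = {8, 23, 24, 25, 27}
B \ A = {7, 9, 11, 17, 20, 30}
A △ B = {7, 8, 9, 11, 17, 20, 23, 24, 25, 27, 30}

A △ B = {7, 8, 9, 11, 17, 20, 23, 24, 25, 27, 30}


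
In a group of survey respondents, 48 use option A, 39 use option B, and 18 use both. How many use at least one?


|A ∪ B| = |A| + |B| - |A ∩ B|
= 48 + 39 - 18
= 69

|A ∪ B| = 69


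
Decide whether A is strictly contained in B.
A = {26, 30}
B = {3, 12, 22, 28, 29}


A ⊂ B requires: A ⊆ B AND A ≠ B.
A ⊆ B? No
A ⊄ B, so A is not a proper subset.

No, A is not a proper subset of B


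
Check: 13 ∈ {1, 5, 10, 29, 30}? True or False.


A = {1, 5, 10, 29, 30}
Checking if 13 is in A
13 is not in A → False

13 ∉ A


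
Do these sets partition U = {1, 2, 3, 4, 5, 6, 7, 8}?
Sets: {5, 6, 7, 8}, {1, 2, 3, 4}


A partition requires: (1) non-empty parts, (2) pairwise disjoint, (3) union = U
Parts: {5, 6, 7, 8}, {1, 2, 3, 4}
Union of parts: {1, 2, 3, 4, 5, 6, 7, 8}
U = {1, 2, 3, 4, 5, 6, 7, 8}
All non-empty? True
Pairwise disjoint? True
Covers U? True

Yes, valid partition


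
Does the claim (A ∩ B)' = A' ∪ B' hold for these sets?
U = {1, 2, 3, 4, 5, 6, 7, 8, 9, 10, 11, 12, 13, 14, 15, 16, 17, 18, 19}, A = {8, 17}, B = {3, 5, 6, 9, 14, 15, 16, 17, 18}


LHS: A ∩ B = {17}
(A ∩ B)' = U \ (A ∩ B) = {1, 2, 3, 4, 5, 6, 7, 8, 9, 10, 11, 12, 13, 14, 15, 16, 18, 19}
A' = {1, 2, 3, 4, 5, 6, 7, 9, 10, 11, 12, 13, 14, 15, 16, 18, 19}, B' = {1, 2, 4, 7, 8, 10, 11, 12, 13, 19}
Claimed RHS: A' ∪ B' = {1, 2, 3, 4, 5, 6, 7, 8, 9, 10, 11, 12, 13, 14, 15, 16, 18, 19}
Identity is VALID: LHS = RHS = {1, 2, 3, 4, 5, 6, 7, 8, 9, 10, 11, 12, 13, 14, 15, 16, 18, 19} ✓

Identity is valid. (A ∩ B)' = A' ∪ B' = {1, 2, 3, 4, 5, 6, 7, 8, 9, 10, 11, 12, 13, 14, 15, 16, 18, 19}


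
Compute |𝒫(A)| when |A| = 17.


Number of subsets = 2^n
= 2^17
= 131072

|P(A)| = 131072


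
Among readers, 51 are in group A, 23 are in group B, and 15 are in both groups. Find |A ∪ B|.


|A ∪ B| = |A| + |B| - |A ∩ B|
= 51 + 23 - 15
= 59

|A ∪ B| = 59


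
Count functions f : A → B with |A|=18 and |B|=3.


Each of |A| = 18 inputs maps to any of |B| = 3 outputs.
# functions = |B|^|A| = 3^18
= 387420489

Number of functions = 387420489


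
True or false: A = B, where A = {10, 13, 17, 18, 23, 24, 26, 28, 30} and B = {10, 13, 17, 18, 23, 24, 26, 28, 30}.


Two sets are equal iff they have exactly the same elements.
A = {10, 13, 17, 18, 23, 24, 26, 28, 30}
B = {10, 13, 17, 18, 23, 24, 26, 28, 30}
Same elements → A = B

Yes, A = B


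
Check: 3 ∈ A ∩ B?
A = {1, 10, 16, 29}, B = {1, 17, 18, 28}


A = {1, 10, 16, 29}, B = {1, 17, 18, 28}
A ∩ B = elements in both A and B
A ∩ B = {1}
Checking if 3 ∈ A ∩ B
3 is not in A ∩ B → False

3 ∉ A ∩ B


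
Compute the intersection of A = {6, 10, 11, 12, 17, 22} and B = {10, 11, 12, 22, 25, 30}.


A ∩ B = elements in both A and B
A = {6, 10, 11, 12, 17, 22}
B = {10, 11, 12, 22, 25, 30}
A ∩ B = {10, 11, 12, 22}

A ∩ B = {10, 11, 12, 22}


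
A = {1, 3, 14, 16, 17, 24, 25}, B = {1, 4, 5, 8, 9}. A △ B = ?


A △ B = (A \ B) ∪ (B \ A) = elements in exactly one of A or B
A \ B = {3, 14, 16, 17, 24, 25}
B \ A = {4, 5, 8, 9}
A △ B = {3, 4, 5, 8, 9, 14, 16, 17, 24, 25}

A △ B = {3, 4, 5, 8, 9, 14, 16, 17, 24, 25}


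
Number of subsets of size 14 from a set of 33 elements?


C(n,k) = n! / (k!(n-k)!)
C(33,14) = 33! / (14!19!)
= 818809200

C(33,14) = 818809200


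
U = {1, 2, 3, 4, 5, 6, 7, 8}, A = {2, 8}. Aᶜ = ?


Aᶜ = U \ A = elements in U but not in A
U = {1, 2, 3, 4, 5, 6, 7, 8}
A = {2, 8}
Aᶜ = {1, 3, 4, 5, 6, 7}

Aᶜ = {1, 3, 4, 5, 6, 7}


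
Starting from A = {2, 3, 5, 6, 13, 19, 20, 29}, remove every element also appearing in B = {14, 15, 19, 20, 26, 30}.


A \ B = elements in A but not in B
A = {2, 3, 5, 6, 13, 19, 20, 29}
B = {14, 15, 19, 20, 26, 30}
Remove from A any elements in B
A \ B = {2, 3, 5, 6, 13, 29}

A \ B = {2, 3, 5, 6, 13, 29}


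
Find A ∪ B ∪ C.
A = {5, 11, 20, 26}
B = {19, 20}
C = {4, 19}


A ∪ B = {5, 11, 19, 20, 26}
(A ∪ B) ∪ C = {4, 5, 11, 19, 20, 26}

A ∪ B ∪ C = {4, 5, 11, 19, 20, 26}


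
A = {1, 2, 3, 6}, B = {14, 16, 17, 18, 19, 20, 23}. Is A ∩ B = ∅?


Disjoint means A ∩ B = ∅.
A ∩ B = ∅
A ∩ B = ∅, so A and B are disjoint.

Yes, A and B are disjoint


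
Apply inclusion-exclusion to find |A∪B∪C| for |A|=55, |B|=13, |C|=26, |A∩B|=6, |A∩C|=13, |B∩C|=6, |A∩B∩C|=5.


|A∪B∪C| = |A|+|B|+|C| - |A∩B|-|A∩C|-|B∩C| + |A∩B∩C|
= 55+13+26 - 6-13-6 + 5
= 94 - 25 + 5
= 74

|A ∪ B ∪ C| = 74


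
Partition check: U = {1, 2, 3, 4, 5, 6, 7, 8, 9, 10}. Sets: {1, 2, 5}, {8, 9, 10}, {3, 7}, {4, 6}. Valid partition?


A partition requires: (1) non-empty parts, (2) pairwise disjoint, (3) union = U
Parts: {1, 2, 5}, {8, 9, 10}, {3, 7}, {4, 6}
Union of parts: {1, 2, 3, 4, 5, 6, 7, 8, 9, 10}
U = {1, 2, 3, 4, 5, 6, 7, 8, 9, 10}
All non-empty? True
Pairwise disjoint? True
Covers U? True

Yes, valid partition


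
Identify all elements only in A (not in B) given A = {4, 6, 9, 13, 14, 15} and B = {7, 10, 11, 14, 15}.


A = {4, 6, 9, 13, 14, 15}
B = {7, 10, 11, 14, 15}
Region: only in A (not in B)
Elements: {4, 6, 9, 13}

Elements only in A (not in B): {4, 6, 9, 13}
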